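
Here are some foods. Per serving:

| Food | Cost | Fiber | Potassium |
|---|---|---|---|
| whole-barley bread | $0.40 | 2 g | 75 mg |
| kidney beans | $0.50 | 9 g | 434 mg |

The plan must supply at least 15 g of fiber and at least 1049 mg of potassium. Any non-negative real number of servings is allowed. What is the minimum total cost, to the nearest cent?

Check every corner: each single food scaled to meet both minima, and each pair solved so both constraints bind.
whole-barley bread only: max(15/2, 1049/75) = 13.99 servings → $5.59.
kidney beans only: max(15/9, 1049/434) = 2.417 servings → $1.21.
whole-barley bread + kidney beans with both targets exact would need a negative amount; discard.
Cheapest feasible corner: $1.21.

$1.21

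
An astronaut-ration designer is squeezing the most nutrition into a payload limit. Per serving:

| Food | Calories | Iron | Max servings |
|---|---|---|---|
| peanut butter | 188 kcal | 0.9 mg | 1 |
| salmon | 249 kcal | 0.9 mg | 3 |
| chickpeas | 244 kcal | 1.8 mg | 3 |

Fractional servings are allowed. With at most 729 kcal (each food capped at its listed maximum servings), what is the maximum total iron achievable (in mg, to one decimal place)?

5.4 mg

Iron per kcal: chickpeas 0.007377, peanut butter 0.004787, salmon 0.003614.
Take 2.988 servings of chickpeas: uses 729 kcal, +5.4 mg iron (running total 5.4 mg).
Filling greedily by iron-per-kcal is optimal for one linear limit, giving 5.4 mg.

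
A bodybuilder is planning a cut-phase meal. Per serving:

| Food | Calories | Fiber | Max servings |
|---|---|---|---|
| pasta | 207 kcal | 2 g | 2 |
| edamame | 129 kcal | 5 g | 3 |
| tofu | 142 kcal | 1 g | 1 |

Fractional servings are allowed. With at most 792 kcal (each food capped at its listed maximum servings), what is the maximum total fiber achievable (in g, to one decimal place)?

Fiber per kcal: edamame 0.03876, pasta 0.009662, tofu 0.007042.
Take 3 servings of edamame: uses 387 kcal, +15.0 g fiber (running total 15.0 g).
Take 1.957 servings of pasta: uses 405 kcal, +3.9 g fiber (running total 18.9 g).
Greedy by best ratio exhausts the calories allowance optimally: 18.9 g.

18.9 g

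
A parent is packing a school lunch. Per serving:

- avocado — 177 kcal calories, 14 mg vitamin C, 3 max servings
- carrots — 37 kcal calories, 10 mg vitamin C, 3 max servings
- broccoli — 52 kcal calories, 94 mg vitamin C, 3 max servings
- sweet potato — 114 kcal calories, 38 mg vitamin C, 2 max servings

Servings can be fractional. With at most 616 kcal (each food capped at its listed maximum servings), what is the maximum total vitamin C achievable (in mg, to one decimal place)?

397.6 mg

Vitamin C per kcal: broccoli 1.808, sweet potato 0.3333, carrots 0.2703, avocado 0.0791.
Take 3 servings of broccoli: uses 156 kcal, +282.0 mg vitamin C (running total 282.0 mg).
Take 2 servings of sweet potato: uses 228 kcal, +76.0 mg vitamin C (running total 358.0 mg).
Take 3 servings of carrots: uses 111 kcal, +30.0 mg vitamin C (running total 388.0 mg).
Take 0.6836 servings of avocado: uses 121 kcal, +9.6 mg vitamin C (running total 397.6 mg).
Greedy by best ratio exhausts the calories allowance optimally: 397.6 mg.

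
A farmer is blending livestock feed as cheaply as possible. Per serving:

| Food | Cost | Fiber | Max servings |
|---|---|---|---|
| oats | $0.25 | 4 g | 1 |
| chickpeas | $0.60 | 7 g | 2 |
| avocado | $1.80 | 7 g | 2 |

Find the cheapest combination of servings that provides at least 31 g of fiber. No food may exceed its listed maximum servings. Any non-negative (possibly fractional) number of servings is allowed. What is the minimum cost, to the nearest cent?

$4.79

Cost per g of fiber: oats $0.0625, chickpeas $0.0857, avocado $0.2571.
Take 1 serving of oats: +4.0 g fiber for $0.25 (total $0.25, still need 27.0 g).
Take 2 servings of chickpeas: +14.0 g fiber for $1.20 (total $1.45, still need 13.0 g).
Take 1.857 servings of avocado: +13.0 g fiber for $3.34 (total $4.79, still need 0.0 g).
Filling from the cheapest source first is optimal under one linear minimum: $4.79.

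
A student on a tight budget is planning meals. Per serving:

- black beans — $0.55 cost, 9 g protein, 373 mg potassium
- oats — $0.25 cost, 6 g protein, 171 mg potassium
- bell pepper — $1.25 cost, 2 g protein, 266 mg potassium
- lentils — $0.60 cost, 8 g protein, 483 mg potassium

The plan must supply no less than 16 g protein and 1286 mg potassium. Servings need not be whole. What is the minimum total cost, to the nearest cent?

$1.60

Two binding constraints pin down two serving amounts, so the optimal mix uses at most two foods. The candidates are each food alone (scaled to the tighter of protein/potassium) and each pair with both constraints tight.
black beans only: max(16/9, 1286/373) = 3.448 servings → $1.90.
oats only: max(16/6, 1286/171) = 7.52 servings → $1.88.
bell pepper only: max(16/2, 1286/266) = 8 servings → $10.00.
lentils only: max(16/8, 1286/483) = 2.663 servings → $1.60.
black beans + oats: the both-tight solution has a negative serving — not a feasible corner.
black beans + bell pepper with both tight: 1.022 servings and 3.402 servings → $4.81.
black beans + lentils: the both-tight solution has a negative serving — not a feasible corner.
oats + bell pepper with both tight: 1.343 servings and 3.971 servings → $5.30.
oats + lentils: intersection lies outside the first quadrant.
bell pepper + lentils with both tight: 2.203 servings and 1.449 servings → $3.62.
Cheapest feasible corner: $1.60.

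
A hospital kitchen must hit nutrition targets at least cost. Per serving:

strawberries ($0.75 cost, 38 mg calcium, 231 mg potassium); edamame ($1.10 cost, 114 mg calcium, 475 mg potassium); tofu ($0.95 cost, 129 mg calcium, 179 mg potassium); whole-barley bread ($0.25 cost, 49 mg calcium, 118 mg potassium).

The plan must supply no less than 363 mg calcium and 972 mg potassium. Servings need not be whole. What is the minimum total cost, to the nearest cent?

For a min-cost LP with two ≥-constraints, a basic feasible solution has at most two positive variables.
strawberries only: max(363/38, 972/231) = 9.553 servings → $7.16.
edamame only: max(363/114, 972/475) = 3.184 servings → $3.50.
tofu only: max(363/129, 972/179) = 5.43 servings → $5.16.
whole-barley bread only: max(363/49, 972/118) = 8.237 servings → $2.06.
strawberries + edamame: the both-tight solution has a negative serving — not a feasible corner.
strawberries + tofu with both tight: 2.627 servings and 2.04 servings → $3.91.
strawberries + whole-barley bread with both tight: 0.7014 servings and 6.864 servings → $2.24.
edamame + tofu with both tight: 1.478 servings and 1.508 servings → $3.06.
edamame + whole-barley bread with both tight: 0.488 servings and 6.273 servings → $2.11.
tofu + whole-barley bread with both targets exact would need a negative amount; discard.
The minimum over all feasible corners is $2.06.

$2.06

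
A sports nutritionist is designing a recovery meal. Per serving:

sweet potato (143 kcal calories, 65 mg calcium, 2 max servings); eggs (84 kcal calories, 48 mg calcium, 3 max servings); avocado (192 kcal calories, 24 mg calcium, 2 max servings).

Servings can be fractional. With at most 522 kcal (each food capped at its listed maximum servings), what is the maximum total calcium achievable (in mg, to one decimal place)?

266.7 mg

Calcium per kcal: eggs 0.5714, sweet potato 0.4545, avocado 0.125.
Take 3 servings of eggs: uses 252 kcal, +144.0 mg calcium (running total 144.0 mg).
Take 1.888 servings of sweet potato: uses 270 kcal, +122.7 mg calcium (running total 266.7 mg).
Filling greedily by calcium-per-kcal is optimal for one linear limit, giving 266.7 mg.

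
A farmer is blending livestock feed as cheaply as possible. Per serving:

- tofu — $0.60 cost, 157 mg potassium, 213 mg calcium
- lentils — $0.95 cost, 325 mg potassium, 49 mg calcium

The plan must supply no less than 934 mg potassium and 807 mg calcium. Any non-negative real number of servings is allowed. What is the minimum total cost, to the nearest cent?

$3.23

Check every corner: each single food scaled to meet both minima, and each pair solved so both constraints bind.
tofu only: max(934/157, 807/213) = 5.949 servings → $3.57.
lentils only: max(934/325, 807/49) = 16.47 servings → $15.65.
tofu + lentils with both tight: 3.519 servings and 1.174 servings → $3.23.
So the least-cost plan costs $3.23.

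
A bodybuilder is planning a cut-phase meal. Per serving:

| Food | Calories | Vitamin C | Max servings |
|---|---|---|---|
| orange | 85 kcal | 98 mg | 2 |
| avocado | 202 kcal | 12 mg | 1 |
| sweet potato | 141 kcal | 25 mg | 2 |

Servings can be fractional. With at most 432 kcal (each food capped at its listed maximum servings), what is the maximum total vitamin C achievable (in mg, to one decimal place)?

242.5 mg

Vitamin C per kcal: orange 1.153, sweet potato 0.1773, avocado 0.05941.
Take 2 servings of orange: uses 170 kcal, +196.0 mg vitamin C (running total 196.0 mg).
Take 1.858 servings of sweet potato: uses 262 kcal, +46.5 mg vitamin C (running total 242.5 mg).
Filling greedily by vitamin C-per-kcal is optimal for one linear limit, giving 242.5 mg.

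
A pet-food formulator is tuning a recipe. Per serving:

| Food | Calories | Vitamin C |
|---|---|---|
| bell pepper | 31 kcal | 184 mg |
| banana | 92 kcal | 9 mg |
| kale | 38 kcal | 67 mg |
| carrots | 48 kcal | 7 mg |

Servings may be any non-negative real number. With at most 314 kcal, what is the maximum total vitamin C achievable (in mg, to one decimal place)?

1863.7 mg

Vitamin C per kcal: bell pepper 5.935, kale 1.763, carrots 0.1458, banana 0.09783.
With no serving limits, spend the whole calories allowance on bell pepper: 314 kcal / 31 kcal × 184 mg = 1863.7 mg.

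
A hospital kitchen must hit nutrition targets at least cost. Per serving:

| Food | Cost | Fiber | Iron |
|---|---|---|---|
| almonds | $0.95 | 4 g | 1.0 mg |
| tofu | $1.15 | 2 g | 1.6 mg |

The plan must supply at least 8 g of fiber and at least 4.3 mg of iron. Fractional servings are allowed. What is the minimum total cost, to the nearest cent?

This is a tiny linear program; its minimum lies at a vertex of the feasible set. List the vertices and price them.
almonds only: max(8/4, 4.3/1.0) = 4.3 servings → $4.08.
tofu only: max(8/2, 4.3/1.6) = 4 servings → $4.60.
almonds + tofu with both tight: 0.9545 servings and 2.091 servings → $3.31.
The minimum over all feasible corners is $3.31.

$3.31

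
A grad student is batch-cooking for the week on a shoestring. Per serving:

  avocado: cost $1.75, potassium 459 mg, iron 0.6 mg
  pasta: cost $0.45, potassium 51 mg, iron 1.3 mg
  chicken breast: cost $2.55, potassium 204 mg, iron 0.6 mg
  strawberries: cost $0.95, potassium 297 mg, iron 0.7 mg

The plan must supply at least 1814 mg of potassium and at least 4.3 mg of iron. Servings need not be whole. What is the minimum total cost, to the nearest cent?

Two binding constraints pin down two serving amounts, so the optimal mix uses at most two foods. The candidates are each food alone (scaled to the tighter of potassium/iron) and each pair with both constraints tight.
avocado only: max(1814/459, 4.3/0.6) = 7.167 servings → $12.54.
pasta only: max(1814/51, 4.3/1.3) = 35.57 servings → $16.01.
chicken breast only: max(1814/204, 4.3/0.6) = 8.892 servings → $22.68.
strawberries only: max(1814/297, 4.3/0.7) = 6.143 servings → $5.84.
avocado + pasta with both tight: 3.778 servings and 1.564 servings → $7.32.
avocado + chicken breast with both tight: 1.38 servings and 5.786 servings → $17.17.
avocado + strawberries with both targets exact would need a negative amount; discard.
pasta + chicken breast with both targets exact would need a negative amount; discard.
pasta + strawberries with both tight: 0.02083 servings and 6.104 servings → $5.81.
chicken breast + strawberries with both tight: 0.2062 servings and 5.966 servings → $6.19.
So the least-cost plan costs $5.81.

$5.81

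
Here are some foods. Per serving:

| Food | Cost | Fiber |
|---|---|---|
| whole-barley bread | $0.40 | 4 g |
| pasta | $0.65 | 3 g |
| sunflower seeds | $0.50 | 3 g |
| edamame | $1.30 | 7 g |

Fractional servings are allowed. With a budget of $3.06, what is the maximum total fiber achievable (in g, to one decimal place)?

30.6 g

Fiber per dollar: whole-barley bread 10, sunflower seeds 6, edamame 5.385, pasta 4.615.
With no serving limits, spend the whole cost allowance on whole-barley bread: $3.06 / $0.40 × 4 g = 30.6 g.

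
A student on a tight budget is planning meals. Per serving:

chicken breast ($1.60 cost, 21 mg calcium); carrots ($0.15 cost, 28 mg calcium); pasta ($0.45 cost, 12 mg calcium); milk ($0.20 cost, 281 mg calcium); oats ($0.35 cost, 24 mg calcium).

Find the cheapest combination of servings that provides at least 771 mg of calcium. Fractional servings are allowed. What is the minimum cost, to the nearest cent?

$0.55

Cost per mg of calcium: milk $0.0007, carrots $0.0054, oats $0.0146, pasta $0.0375, chicken breast $0.0762.
With no serving limits, use only milk: 771 mg / 281 mg = 2.744 servings × $0.20 = $0.55.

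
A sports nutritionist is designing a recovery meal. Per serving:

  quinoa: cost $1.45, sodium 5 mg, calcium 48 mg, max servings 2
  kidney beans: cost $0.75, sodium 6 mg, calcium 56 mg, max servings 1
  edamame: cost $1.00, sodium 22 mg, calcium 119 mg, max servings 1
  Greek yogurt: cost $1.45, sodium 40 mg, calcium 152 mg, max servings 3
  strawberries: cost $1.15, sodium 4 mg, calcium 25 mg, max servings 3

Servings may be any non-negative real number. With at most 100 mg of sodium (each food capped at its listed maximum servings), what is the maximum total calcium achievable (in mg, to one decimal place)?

536.0 mg

Calcium per mg sodium: quinoa 9.6, kidney beans 9.333, strawberries 6.25, edamame 5.409, Greek yogurt 3.8.
Take 2 servings of quinoa: uses 10 mg sodium, +96.0 mg calcium (running total 96.0 mg).
Take 1 serving of kidney beans: uses 6 mg sodium, +56.0 mg calcium (running total 152.0 mg).
Take 3 servings of strawberries: uses 12 mg sodium, +75.0 mg calcium (running total 227.0 mg).
Take 1 serving of edamame: uses 22 mg sodium, +119.0 mg calcium (running total 346.0 mg).
Take 1.25 servings of Greek yogurt: uses 50 mg sodium, +190.0 mg calcium (running total 536.0 mg).
Greedy by best ratio exhausts the sodium allowance optimally: 536.0 mg.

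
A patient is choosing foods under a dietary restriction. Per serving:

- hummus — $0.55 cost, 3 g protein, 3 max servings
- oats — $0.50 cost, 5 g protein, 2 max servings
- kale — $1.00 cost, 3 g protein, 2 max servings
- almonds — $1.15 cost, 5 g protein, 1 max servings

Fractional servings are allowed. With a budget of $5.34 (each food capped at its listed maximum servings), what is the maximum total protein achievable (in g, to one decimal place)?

28.6 g

Protein per dollar: oats 10, hummus 5.455, almonds 4.348, kale 3.
Take 2 servings of oats: spends $1.00, +10.0 g protein (running total 10.0 g).
Take 3 servings of hummus: spends $1.65, +9.0 g protein (running total 19.0 g).
Take 1 serving of almonds: spends $1.15, +5.0 g protein (running total 24.0 g).
Take 1.54 servings of kale: spends $1.54, +4.6 g protein (running total 28.6 g).
Filling greedily by protein-per-dollar is optimal for one linear limit, giving 28.6 g.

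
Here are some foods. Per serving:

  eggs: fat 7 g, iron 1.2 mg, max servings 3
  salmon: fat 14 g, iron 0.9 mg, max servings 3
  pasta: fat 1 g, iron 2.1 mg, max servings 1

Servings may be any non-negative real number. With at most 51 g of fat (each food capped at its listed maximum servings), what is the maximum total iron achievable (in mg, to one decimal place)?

7.6 mg

Iron per g fat: pasta 2.1, eggs 0.1714, salmon 0.06429.
Take 1 serving of pasta: uses 1 g fat, +2.1 mg iron (running total 2.1 mg).
Take 3 servings of eggs: uses 21 g fat, +3.6 mg iron (running total 5.7 mg).
Take 2.071 servings of salmon: uses 29 g fat, +1.9 mg iron (running total 7.6 mg).
Filling greedily by iron-per-g fat is optimal for one linear limit, giving 7.6 mg.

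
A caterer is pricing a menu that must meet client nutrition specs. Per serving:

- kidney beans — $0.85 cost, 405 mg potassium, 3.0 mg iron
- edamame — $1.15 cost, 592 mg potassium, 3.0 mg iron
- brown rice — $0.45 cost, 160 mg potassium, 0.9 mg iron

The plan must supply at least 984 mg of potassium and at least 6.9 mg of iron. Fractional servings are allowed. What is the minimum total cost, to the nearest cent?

At the optimum either one food covers both requirements or two foods hit both targets exactly; no other combination can be cheaper.
kidney beans only: max(984/405, 6.9/3.0) = 2.43 servings → $2.07.
edamame only: max(984/592, 6.9/3.0) = 2.3 servings → $2.65.
brown rice only: max(984/160, 6.9/0.9) = 7.667 servings → $3.45.
kidney beans + edamame with both tight: 2.019 servings and 0.2807 servings → $2.04.
kidney beans + brown rice with both tight: 1.891 servings and 1.364 servings → $2.22.
edamame + brown rice: the both-tight solution has a negative serving — not a feasible corner.
Cheapest feasible corner: $2.04.

$2.04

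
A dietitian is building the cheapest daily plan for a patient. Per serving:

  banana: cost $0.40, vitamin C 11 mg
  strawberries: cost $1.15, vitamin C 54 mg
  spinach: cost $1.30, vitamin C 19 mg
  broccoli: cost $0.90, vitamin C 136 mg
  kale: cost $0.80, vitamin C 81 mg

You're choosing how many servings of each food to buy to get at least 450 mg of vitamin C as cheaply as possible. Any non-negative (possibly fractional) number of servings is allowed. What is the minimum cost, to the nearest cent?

Cost per mg of vitamin C: broccoli $0.0066, kale $0.0099, strawberries $0.0213, banana $0.0364, spinach $0.0684.
With no serving limits, use only broccoli: 450 mg / 136 mg = 3.309 servings × $0.90 = $2.98.

$2.98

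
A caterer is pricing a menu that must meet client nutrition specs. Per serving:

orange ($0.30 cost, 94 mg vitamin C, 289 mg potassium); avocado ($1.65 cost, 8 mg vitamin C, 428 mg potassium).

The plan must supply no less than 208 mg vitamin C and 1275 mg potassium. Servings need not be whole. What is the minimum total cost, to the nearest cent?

$1.32

This is a tiny linear program; its minimum lies at a vertex of the feasible set. List the vertices and price them.
orange only: max(208/94, 1275/289) = 4.412 servings → $1.32.
avocado only: max(208/8, 1275/428) = 26 servings → $42.90.
orange + avocado with both tight: 2.079 servings and 1.575 servings → $3.22.
The minimum over all feasible corners is $1.32.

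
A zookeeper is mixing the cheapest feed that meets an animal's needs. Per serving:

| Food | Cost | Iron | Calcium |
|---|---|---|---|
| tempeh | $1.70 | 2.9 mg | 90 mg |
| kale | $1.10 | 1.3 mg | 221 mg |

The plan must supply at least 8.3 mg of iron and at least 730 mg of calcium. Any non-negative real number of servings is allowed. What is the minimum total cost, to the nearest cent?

$5.75

Minimising a linear cost over {iron ≥ 8.3, calcium ≥ 730, servings ≥ 0} — the optimum is at a vertex, using one or two foods.
tempeh only: max(8.3/2.9, 730/90) = 8.111 servings → $13.79.
kale only: max(8.3/1.3, 730/221) = 6.385 servings → $7.02.
tempeh + kale with both tight: 1.69 servings and 2.615 servings → $5.75.
Cheapest feasible corner: $5.75.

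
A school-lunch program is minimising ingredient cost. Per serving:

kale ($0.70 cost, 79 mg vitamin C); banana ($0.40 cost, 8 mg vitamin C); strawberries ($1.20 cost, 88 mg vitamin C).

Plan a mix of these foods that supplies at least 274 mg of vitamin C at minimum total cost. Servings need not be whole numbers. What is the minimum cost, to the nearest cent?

$2.43

Cost per mg of vitamin C: kale $0.0089, strawberries $0.0136, banana $0.0500.
With no serving limits, use only kale: 274 mg / 79 mg = 3.468 servings × $0.70 = $2.43.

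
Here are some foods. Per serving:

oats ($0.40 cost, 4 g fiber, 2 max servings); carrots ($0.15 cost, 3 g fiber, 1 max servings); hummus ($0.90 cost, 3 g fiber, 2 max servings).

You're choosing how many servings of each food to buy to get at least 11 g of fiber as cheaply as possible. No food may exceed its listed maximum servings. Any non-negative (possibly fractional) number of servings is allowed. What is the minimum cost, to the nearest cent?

Cost per g of fiber: carrots $0.0500, oats $0.1000, hummus $0.3000.
Take 1 serving of carrots: +3.0 g fiber for $0.15 (total $0.15, still need 8.0 g).
Take 2 servings of oats: +8.0 g fiber for $0.80 (total $0.95, still need 0.0 g).
Greedy by cheapest-per-g is optimal for a single linear constraint, so the minimum cost is $0.95.

$0.95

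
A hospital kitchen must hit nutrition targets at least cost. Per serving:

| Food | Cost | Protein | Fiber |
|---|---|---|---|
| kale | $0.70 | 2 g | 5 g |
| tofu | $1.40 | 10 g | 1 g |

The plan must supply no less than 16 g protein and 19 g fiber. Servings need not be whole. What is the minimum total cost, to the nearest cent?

$3.76

A basic optimal solution has at most two foods positive. Try each food alone and each pair with both targets met exactly.
kale only: max(16/2, 19/5) = 8 servings → $5.60.
tofu only: max(16/10, 19/1) = 19 servings → $26.60.
kale + tofu with both tight: 3.625 servings and 0.875 servings → $3.76.
The minimum over all feasible corners is $3.76.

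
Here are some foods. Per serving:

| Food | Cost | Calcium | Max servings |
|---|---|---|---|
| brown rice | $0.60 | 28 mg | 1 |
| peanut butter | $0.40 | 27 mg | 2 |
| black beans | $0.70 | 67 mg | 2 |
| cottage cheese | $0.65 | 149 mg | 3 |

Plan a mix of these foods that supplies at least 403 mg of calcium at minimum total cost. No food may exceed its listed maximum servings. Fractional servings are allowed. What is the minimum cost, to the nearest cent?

Cost per mg of calcium: cottage cheese $0.0044, black beans $0.0104, peanut butter $0.0148, brown rice $0.0214.
Take 2.705 servings of cottage cheese: +403.0 mg calcium for $1.76 (total $1.76, still need 0.0 mg).
Greedy by cheapest-per-mg is optimal for a single linear constraint, so the minimum cost is $1.76.

$1.76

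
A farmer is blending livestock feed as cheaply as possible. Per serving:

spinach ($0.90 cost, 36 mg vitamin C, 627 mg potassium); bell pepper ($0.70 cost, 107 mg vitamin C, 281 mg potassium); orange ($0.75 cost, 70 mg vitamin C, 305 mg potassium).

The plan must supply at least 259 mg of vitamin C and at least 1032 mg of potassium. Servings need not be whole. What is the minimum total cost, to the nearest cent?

This is a tiny linear program; its minimum lies at a vertex of the feasible set. List the vertices and price them.
spinach only: max(259/36, 1032/627) = 7.194 servings → $6.47.
bell pepper only: max(259/107, 1032/281) = 3.673 servings → $2.57.
orange only: max(259/70, 1032/305) = 3.7 servings → $2.77.
spinach + bell pepper with both tight: 0.6608 servings and 2.198 servings → $2.13.
spinach + orange with both targets exact would need a negative amount; discard.
bell pepper + orange with both tight: 0.521 servings and 2.904 servings → $2.54.
So the least-cost plan costs $2.13.

$2.13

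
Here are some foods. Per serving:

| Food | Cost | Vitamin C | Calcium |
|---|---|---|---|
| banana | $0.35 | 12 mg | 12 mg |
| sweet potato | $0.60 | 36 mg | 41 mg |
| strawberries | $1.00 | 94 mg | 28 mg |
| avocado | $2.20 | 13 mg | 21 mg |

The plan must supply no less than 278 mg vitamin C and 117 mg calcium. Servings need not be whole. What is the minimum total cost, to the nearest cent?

$3.20

An LP optimum is at a vertex; with two nutrient constraints at most two foods are used. Check each candidate.
banana only: max(278/12, 117/12) = 23.17 servings → $8.11.
sweet potato only: max(278/36, 117/41) = 7.722 servings → $4.63.
strawberries only: max(278/94, 117/28) = 4.179 servings → $4.18.
avocado only: max(278/13, 117/21) = 21.38 servings → $47.05.
banana + sweet potato: the both-tight solution has a negative serving — not a feasible corner.
banana + strawberries with both tight: 4.058 servings and 2.439 servings → $3.86.
banana + avocado: the both-tight solution has a negative serving — not a feasible corner.
sweet potato + strawberries with both tight: 1.129 servings and 2.525 servings → $3.20.
sweet potato + avocado: the both-tight solution has a negative serving — not a feasible corner.
strawberries + avocado with both tight: 2.681 servings and 1.996 servings → $7.07.
So the least-cost plan costs $3.20.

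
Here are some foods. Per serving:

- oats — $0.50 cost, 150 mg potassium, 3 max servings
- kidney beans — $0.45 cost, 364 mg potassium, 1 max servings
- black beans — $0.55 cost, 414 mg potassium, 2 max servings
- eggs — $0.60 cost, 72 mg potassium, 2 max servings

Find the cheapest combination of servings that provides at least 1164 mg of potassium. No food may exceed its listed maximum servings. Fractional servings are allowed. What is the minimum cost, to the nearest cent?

$1.51

Cost per mg of potassium: kidney beans $0.0012, black beans $0.0013, oats $0.0033, eggs $0.0083.
Take 1 serving of kidney beans: +364.0 mg potassium for $0.45 (total $0.45, still need 800.0 mg).
Take 1.932 servings of black beans: +800.0 mg potassium for $1.06 (total $1.51, still need 0.0 mg).
Greedy by cheapest-per-mg is optimal for a single linear constraint, so the minimum cost is $1.51.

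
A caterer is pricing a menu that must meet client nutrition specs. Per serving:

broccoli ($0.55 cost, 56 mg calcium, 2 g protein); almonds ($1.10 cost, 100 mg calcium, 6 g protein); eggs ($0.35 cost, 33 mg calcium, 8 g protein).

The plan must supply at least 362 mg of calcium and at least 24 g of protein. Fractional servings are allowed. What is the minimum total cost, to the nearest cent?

$3.60

The cheapest plan sits at a corner of the feasible region — with two constraints it uses at most two foods.
broccoli only: max(362/56, 24/2) = 12 servings → $6.60.
almonds only: max(362/100, 24/6) = 4 servings → $4.40.
eggs only: max(362/33, 24/8) = 10.97 servings → $3.84.
broccoli + almonds with both targets exact would need a negative amount; discard.
broccoli + eggs with both tight: 5.508 servings and 1.623 servings → $3.60.
almonds + eggs with both tight: 3.495 servings and 0.3787 servings → $3.98.
So the least-cost plan costs $3.60.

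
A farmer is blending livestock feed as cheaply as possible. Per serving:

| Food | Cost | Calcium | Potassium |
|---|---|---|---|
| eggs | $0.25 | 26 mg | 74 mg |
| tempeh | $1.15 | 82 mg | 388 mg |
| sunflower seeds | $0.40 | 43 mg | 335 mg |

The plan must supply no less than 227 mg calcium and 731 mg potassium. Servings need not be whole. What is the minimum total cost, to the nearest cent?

eggs only: max(227/26, 731/74) = 9.878 servings → $2.47.
tempeh only: max(227/82, 731/388) = 2.768 servings → $3.18.
sunflower seeds only: max(227/43, 731/335) = 5.279 servings → $2.11.
eggs + tempeh with both tight: 6.999 servings and 0.5493 servings → $2.38.
eggs + sunflower seeds with both tight: 8.07 servings and 0.3994 servings → $2.18.
tempeh + sunflower seeds with both targets exact would need a negative amount; discard.
Cheapest feasible corner: $2.11.

$2.11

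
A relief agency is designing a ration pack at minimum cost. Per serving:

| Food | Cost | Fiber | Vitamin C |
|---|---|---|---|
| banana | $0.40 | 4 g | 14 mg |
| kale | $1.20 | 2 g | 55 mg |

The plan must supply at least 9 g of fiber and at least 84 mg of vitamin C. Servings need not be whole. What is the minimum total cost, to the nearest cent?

For a min-cost LP with two ≥-constraints, a basic feasible solution has at most two positive variables.
banana only: max(9/4, 84/14) = 6 servings → $2.40.
kale only: max(9/2, 84/55) = 4.5 servings → $5.40.
banana + kale with both tight: 1.703 servings and 1.094 servings → $1.99.
Cheapest feasible corner: $1.99.

$1.99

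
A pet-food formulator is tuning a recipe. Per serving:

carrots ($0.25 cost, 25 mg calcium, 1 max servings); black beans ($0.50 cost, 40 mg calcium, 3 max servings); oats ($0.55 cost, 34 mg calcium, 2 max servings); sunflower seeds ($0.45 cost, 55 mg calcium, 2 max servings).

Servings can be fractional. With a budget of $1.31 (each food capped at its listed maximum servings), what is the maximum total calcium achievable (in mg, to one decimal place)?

Calcium per dollar: sunflower seeds 122.2, carrots 100, black beans 80, oats 61.82.
Take 2 servings of sunflower seeds: spends $0.90, +110.0 mg calcium (running total 110.0 mg).
Take 1 serving of carrots: spends $0.25, +25.0 mg calcium (running total 135.0 mg).
Take 0.32 servings of black beans: spends $0.16, +12.8 mg calcium (running total 147.8 mg).
Filling greedily by calcium-per-dollar is optimal for one linear limit, giving 147.8 mg.

147.8 mg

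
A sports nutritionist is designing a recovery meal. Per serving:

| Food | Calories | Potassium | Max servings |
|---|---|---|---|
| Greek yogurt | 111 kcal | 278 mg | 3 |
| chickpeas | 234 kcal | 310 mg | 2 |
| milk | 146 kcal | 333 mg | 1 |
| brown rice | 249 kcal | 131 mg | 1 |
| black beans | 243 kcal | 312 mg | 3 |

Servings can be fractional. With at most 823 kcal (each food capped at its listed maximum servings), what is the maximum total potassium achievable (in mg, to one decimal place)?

1622.7 mg

Potassium per kcal: Greek yogurt 2.505, milk 2.281, chickpeas 1.325, black beans 1.284, brown rice 0.5261.
Take 3 servings of Greek yogurt: uses 333 kcal, +834.0 mg potassium (running total 834.0 mg).
Take 1 serving of milk: uses 146 kcal, +333.0 mg potassium (running total 1167.0 mg).
Take 1.47 servings of chickpeas: uses 344 kcal, +455.7 mg potassium (running total 1622.7 mg).
Greedy by best ratio exhausts the calories allowance optimally: 1622.7 mg.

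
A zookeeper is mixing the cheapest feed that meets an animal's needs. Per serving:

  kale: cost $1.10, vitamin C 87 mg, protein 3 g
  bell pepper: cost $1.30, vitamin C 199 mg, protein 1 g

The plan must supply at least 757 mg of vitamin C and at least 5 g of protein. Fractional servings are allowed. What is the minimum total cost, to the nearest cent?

The cheapest plan sits at a corner of the feasible region — with two constraints it uses at most two foods.
kale only: max(757/87, 5/3) = 8.701 servings → $9.57.
bell pepper only: max(757/199, 5/1) = 5 servings → $6.50.
kale + bell pepper with both tight: 0.4667 servings and 3.6 servings → $5.19.
Cheapest feasible corner: $5.19.

$5.19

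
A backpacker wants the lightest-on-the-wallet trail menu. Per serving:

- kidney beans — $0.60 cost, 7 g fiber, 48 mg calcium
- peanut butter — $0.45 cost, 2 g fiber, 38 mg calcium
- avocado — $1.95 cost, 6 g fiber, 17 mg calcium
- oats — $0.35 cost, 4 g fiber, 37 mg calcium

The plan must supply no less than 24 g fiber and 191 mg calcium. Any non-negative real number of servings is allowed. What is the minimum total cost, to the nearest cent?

$2.08

This is a tiny linear program; its minimum lies at a vertex of the feasible set. List the vertices and price them.
kidney beans only: max(24/7, 191/48) = 3.979 servings → $2.39.
peanut butter only: max(24/2, 191/38) = 12 servings → $5.40.
avocado only: max(24/6, 191/17) = 11.24 servings → $21.91.
oats only: max(24/4, 191/37) = 6 servings → $2.10.
kidney beans + peanut butter with both tight: 3.118 servings and 1.088 servings → $2.36.
kidney beans + avocado: the both-tight solution has a negative serving — not a feasible corner.
kidney beans + oats with both tight: 1.851 servings and 2.761 servings → $2.08.
peanut butter + avocado with both tight: 3.804 servings and 2.732 servings → $7.04.
peanut butter + oats: the both-tight solution has a negative serving — not a feasible corner.
avocado + oats with both tight: 0.8052 servings and 4.792 servings → $3.25.
The minimum over all feasible corners is $2.08.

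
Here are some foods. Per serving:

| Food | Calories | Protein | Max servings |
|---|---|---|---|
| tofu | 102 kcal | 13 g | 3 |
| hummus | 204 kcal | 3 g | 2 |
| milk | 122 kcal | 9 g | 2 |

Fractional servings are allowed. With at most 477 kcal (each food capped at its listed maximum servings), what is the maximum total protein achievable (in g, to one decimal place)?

Protein per kcal: tofu 0.1275, milk 0.07377, hummus 0.01471.
Take 3 servings of tofu: uses 306 kcal, +39.0 g protein (running total 39.0 g).
Take 1.402 servings of milk: uses 171 kcal, +12.6 g protein (running total 51.6 g).
Filling greedily by protein-per-kcal is optimal for one linear limit, giving 51.6 g.

51.6 g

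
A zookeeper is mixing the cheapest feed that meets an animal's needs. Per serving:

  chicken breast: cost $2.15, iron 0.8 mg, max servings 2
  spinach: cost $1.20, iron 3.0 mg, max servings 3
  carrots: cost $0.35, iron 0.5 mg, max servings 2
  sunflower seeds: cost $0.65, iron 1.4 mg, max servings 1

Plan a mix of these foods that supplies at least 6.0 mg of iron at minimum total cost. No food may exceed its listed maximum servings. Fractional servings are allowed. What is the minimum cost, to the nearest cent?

Cost per mg of iron: spinach $0.4000, sunflower seeds $0.4643, carrots $0.7000, chicken breast $2.6875.
Take 2 servings of spinach: +6.0 mg iron for $2.40 (total $2.40, still need 0.0 mg).
Filling from the cheapest source first is optimal under one linear minimum: $2.40.

$2.40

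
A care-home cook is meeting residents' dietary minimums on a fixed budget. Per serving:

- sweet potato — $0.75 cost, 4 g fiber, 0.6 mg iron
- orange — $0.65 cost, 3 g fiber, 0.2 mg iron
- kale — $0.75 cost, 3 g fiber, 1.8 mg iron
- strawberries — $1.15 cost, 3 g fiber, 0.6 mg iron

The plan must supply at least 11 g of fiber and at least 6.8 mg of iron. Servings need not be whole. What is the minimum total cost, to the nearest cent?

$2.83

Minimising a linear cost over {fiber ≥ 11, iron ≥ 6.8, servings ≥ 0} — the optimum is at a vertex, using one or two foods.
sweet potato only: max(11/4, 6.8/0.6) = 11.33 servings → $8.50.
orange only: max(11/3, 6.8/0.2) = 34 servings → $22.10.
kale only: max(11/3, 6.8/1.8) = 3.778 servings → $2.83.
strawberries only: max(11/3, 6.8/0.6) = 11.33 servings → $13.03.
sweet potato + orange with both targets exact would need a negative amount; discard.
sweet potato + kale with both targets exact would need a negative amount; discard.
sweet potato + strawberries: the both-tight solution has a negative serving — not a feasible corner.
orange + kale: intersection lies outside the first quadrant.
orange + strawberries: the both-tight solution has a negative serving — not a feasible corner.
kale + strawberries: intersection lies outside the first quadrant.
The minimum over all feasible corners is $2.83.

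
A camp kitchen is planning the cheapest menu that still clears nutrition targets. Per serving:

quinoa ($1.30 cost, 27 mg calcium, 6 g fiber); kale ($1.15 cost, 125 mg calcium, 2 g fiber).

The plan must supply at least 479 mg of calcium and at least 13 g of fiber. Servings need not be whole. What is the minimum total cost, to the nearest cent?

At the optimum either one food covers both requirements or two foods hit both targets exactly; no other combination can be cheaper.
quinoa only: max(479/27, 13/6) = 17.74 servings → $23.06.
kale only: max(479/125, 13/2) = 6.5 servings → $7.47.
quinoa + kale with both tight: 0.9583 servings and 3.625 servings → $5.41.
So the least-cost plan costs $5.41.

$5.41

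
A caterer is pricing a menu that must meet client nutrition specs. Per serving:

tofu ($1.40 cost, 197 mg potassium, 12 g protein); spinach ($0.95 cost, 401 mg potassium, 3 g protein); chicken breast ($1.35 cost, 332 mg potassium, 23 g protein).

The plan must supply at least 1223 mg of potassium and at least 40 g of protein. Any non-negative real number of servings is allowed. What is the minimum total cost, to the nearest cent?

A basic optimal solution has at most two foods positive. Try each food alone and each pair with both targets met exactly.
tofu only: max(1223/197, 40/12) = 6.208 servings → $8.69.
spinach only: max(1223/401, 40/3) = 13.33 servings → $12.67.
chicken breast only: max(1223/332, 40/23) = 3.684 servings → $4.97.
tofu + spinach with both tight: 2.931 servings and 1.61 servings → $5.63.
tofu + chicken breast with both targets exact would need a negative amount; discard.
spinach + chicken breast with both tight: 1.805 servings and 1.504 servings → $3.74.
The minimum over all feasible corners is $3.74.

$3.74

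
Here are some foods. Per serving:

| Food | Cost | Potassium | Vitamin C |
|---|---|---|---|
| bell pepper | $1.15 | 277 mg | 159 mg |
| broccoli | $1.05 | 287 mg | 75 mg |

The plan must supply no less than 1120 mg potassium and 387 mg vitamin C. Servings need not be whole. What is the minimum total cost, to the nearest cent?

$4.25

The cheapest plan sits at a corner of the feasible region — with two constraints it uses at most two foods.
bell pepper only: max(1120/277, 387/159) = 4.043 servings → $4.65.
broccoli only: max(1120/287, 387/75) = 5.16 servings → $5.42.
bell pepper + broccoli with both tight: 1.089 servings and 2.851 servings → $4.25.
The minimum over all feasible corners is $4.25.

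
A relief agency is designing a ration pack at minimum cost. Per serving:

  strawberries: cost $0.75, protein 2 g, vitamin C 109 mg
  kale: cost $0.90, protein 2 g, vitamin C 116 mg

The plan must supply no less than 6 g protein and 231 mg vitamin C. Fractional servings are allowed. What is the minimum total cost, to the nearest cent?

For a min-cost LP with two ≥-constraints, a basic feasible solution has at most two positive variables.
strawberries only: max(6/2, 231/109) = 3 servings → $2.25.
kale only: max(6/2, 231/116) = 3 servings → $2.70.
strawberries + kale with both targets exact would need a negative amount; discard.
So the least-cost plan costs $2.25.

$2.25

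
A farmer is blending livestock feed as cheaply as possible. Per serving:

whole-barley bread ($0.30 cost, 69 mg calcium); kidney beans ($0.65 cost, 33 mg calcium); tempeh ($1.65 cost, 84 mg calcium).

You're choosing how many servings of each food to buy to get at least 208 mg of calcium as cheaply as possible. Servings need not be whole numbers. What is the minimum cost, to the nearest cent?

Cost per mg of calcium: whole-barley bread $0.0043, tempeh $0.0196, kidney beans $0.0197.
With no serving limits, use only whole-barley bread: 208 mg / 69 mg = 3.014 servings × $0.30 = $0.90.

$0.90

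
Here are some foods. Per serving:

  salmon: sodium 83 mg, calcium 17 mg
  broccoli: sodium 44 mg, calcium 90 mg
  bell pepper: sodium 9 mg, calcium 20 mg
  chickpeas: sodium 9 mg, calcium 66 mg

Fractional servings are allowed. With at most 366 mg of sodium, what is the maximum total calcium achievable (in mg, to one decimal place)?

Calcium per mg sodium: chickpeas 7.333, bell pepper 2.222, broccoli 2.045, salmon 0.2048.
With no serving limits, spend the whole sodium allowance on chickpeas: 366 mg / 9 mg × 66 mg = 2684.0 mg.

2684.0 mg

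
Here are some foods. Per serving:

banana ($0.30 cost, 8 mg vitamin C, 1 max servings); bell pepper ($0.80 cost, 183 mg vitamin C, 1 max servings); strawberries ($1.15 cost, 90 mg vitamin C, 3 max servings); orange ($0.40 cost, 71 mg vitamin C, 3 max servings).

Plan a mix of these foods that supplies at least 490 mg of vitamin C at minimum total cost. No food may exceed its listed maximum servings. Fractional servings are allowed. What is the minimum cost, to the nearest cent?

$3.20

Cost per mg of vitamin C: bell pepper $0.0044, orange $0.0056, strawberries $0.0128, banana $0.0375.
Take 1 serving of bell pepper: +183.0 mg vitamin C for $0.80 (total $0.80, still need 307.0 mg).
Take 3 servings of orange: +213.0 mg vitamin C for $1.20 (total $2.00, still need 94.0 mg).
Take 1.044 servings of strawberries: +94.0 mg vitamin C for $1.20 (total $3.20, still need 0.0 mg).
Filling from the cheapest source first is optimal under one linear minimum: $3.20.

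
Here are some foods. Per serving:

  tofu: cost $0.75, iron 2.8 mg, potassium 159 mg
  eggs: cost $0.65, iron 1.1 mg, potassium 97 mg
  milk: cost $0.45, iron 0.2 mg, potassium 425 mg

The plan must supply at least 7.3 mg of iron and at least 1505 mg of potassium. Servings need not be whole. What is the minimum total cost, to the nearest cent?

tofu only: max(7.3/2.8, 1505/159) = 9.465 servings → $7.10.
eggs only: max(7.3/1.1, 1505/97) = 15.52 servings → $10.09.
milk only: max(7.3/0.2, 1505/425) = 36.5 servings → $16.43.
tofu + eggs with both targets exact would need a negative amount; discard.
tofu + milk with both tight: 2.419 servings and 2.636 servings → $3.00.
eggs + milk with both tight: 6.252 servings and 2.114 servings → $5.02.
Cheapest feasible corner: $3.00.

$3.00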